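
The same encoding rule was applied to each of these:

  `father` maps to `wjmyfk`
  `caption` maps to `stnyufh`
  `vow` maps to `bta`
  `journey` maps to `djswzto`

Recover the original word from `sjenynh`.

The output letters match the input read backwards, each shifted +5: father reversed is rehtaf. Read the word backwards and shift each letter +5.
Reversing it on sjenynh: shift back: s−5=n, j−5=e, e−5=z, n−5=i, y−5=t, n−5=i, h−5=c → nezitic; then reverse → citizen.

citizen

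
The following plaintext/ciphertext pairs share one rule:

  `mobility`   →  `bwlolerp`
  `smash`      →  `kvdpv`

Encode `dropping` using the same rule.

The output letters match the input read backwards, each shifted +3: mobility reversed is ytilibom. The word is reversed, then every letter is shifted forward by 3.
For dropping: reverse → gnippord; then shift: g+3=j, n+3=q, i+3=l, p+3=s, p+3=s, o+3=r, r+3=u, d+3=g.

jqlssrug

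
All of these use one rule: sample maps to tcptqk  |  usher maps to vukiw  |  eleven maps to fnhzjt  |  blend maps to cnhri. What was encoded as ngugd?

In sample: s→t is +1, a→c is +2, m→p is +3, p→t is +4 — the shift increases by 1 each position. Each letter shifts forward by (position + 1), i.e. 1, 2, 3, … — the shift grows by one for each successive letter.
Reversing it on ngugd: n−1=m, g−2=e, u−3=r, g−4=c, d−5=y.

mercy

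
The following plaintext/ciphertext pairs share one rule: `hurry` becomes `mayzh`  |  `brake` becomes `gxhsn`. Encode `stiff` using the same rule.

In hurry: h→m is +5, u→a is +6, r→y is +7, r→z is +8 — the shift increases by 1 each position. Each letter shifts forward by (position + 5), i.e. 5, 6, 7, … — the shift grows by one for each successive letter.
On stiff: s+5=x, t+6=z, i+7=p, f+8=n, f+9=o.

xzpno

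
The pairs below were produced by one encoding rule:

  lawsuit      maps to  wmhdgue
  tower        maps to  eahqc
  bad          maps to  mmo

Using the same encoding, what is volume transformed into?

gawgxq

The shift depends on letter class: consonant l→w is +11, but vowel a→m is +12. The rule splits by letter class: vowels +12, consonants +11.
For volume: v(cons)+11=g, o(vowel)+12=a, l(cons)+11=w, u(vowel)+12=g, m(cons)+11=x, e(vowel)+12=q.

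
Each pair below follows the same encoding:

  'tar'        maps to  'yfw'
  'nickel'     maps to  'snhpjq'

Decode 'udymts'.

Compare letters: t→y is +5, a→f is +5, r→w is +5 — a constant shift. Each letter is shifted forward by 5 in the alphabet (a Caesar shift of +5).
Decoding udymts: u−5=p, d−5=y, y−5=t, m−5=h, t−5=o, s−5=n.

python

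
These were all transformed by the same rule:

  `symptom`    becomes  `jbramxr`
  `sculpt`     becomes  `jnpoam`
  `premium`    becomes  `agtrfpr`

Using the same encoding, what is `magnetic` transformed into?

Treating letters as 0–25, the rule is x ↦ 3x + 7 (mod 26).
On magnetic: m(12)→3·12+7≡17=r; a(0)→3·0+7≡7=h; g(6)→3·6+7≡25=z; n(13)→3·13+7≡20=u; e(4)→3·4+7≡19=t; t(19)→3·19+7≡12=m; i(8)→3·8+7≡5=f; c(2)→3·2+7≡13=n (all mod 26).

rhzutmfn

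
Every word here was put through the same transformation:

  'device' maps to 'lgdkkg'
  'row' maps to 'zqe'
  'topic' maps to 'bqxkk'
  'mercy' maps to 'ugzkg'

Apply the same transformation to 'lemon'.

tguqv

The shift depends on letter class: consonant d→l is +8, but vowel e→g is +2. Vowels shift forward by 2 and consonants shift forward by 8.
For lemon: l(cons)+8=t, e(vowel)+2=g, m(cons)+8=u, o(vowel)+2=q, n(cons)+8=v.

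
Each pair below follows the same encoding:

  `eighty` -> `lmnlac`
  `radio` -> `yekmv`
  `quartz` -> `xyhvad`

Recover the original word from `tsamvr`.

motion

The shifts repeat in a cycle of length 2: positions 0,1,… shift by +7, +4, then the pattern repeats.
Decoding tsamvr: t−7=m, s−4=o, a−7=t, m−4=i, v−7=o, r−4=n.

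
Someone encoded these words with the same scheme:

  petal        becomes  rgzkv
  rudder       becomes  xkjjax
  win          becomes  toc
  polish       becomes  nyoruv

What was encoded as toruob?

violin

Two steps: reverse the string, then apply a Caesar shift of +6.
Undoing it on toruob: shift back: t−6=n, o−6=i, r−6=l, u−6=o, o−6=i, b−6=v → niloiv; then reverse → violin.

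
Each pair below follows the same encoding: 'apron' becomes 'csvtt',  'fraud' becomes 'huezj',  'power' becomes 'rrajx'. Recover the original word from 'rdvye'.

In apron: a→c is +2, p→s is +3, r→v is +4, o→t is +5 — the shift increases by 1 each position. The shift increases by 1 at each position, starting from +2: 2, 3, 4, ….
Undoing it on rdvye: r−2=p, d−3=a, v−4=r, y−5=t, e−6=y.

party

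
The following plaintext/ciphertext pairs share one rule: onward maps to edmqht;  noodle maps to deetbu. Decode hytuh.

rider

Compare letters: o→e is +16, n→d is +16, w→m is +16 — a constant shift. Every letter moves 16 places later in the alphabet, wrapping around z→a.
Undoing it on hytuh: h−16=r, y−16=i, t−16=d, u−16=e, h−16=r.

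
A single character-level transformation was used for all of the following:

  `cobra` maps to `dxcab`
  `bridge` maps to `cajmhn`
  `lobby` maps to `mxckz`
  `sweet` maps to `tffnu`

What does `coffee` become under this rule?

dxgofn

Shifts by position in cobra: pos 0: c→d (+1), pos 1: o→x (+9), pos 2: b→c (+1), pos 3: r→a (+9) — repeating every 2. A repeating key of period 2 is used — shifts +1, +9 over and over.
On coffee: c+1=d, o+9=x, f+1=g, f+9=o, e+1=f, e+9=n.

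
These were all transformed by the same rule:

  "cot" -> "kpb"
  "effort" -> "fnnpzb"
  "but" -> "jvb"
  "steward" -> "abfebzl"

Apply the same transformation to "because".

jfkbvaf

The shift depends on letter class: consonant c→k is +8, but vowel o→p is +1. Vowels shift forward by 1 and consonants shift forward by 8.
For because: b(cons)+8=j, e(vowel)+1=f, c(cons)+8=k, a(vowel)+1=b, u(vowel)+1=v, s(cons)+8=a, e(vowel)+1=f.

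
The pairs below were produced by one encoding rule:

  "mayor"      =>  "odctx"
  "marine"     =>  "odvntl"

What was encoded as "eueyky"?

In mayor: m→o is +2, a→d is +3, y→c is +4, o→t is +5 — the shift increases by 1 each position. Each letter shifts forward by (position + 2), i.e. 2, 3, 4, … — the shift grows by one for each successive letter.
Reversing it on eueyky: e−2=c, u−3=r, e−4=a, y−5=t, k−6=e, y−7=r.

crater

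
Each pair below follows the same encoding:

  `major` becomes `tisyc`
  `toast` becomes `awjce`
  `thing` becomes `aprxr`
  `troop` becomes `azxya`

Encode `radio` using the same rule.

The shift increases by 1 at each position, starting from +7: 7, 8, 9, ….
On radio: r+7=y, a+8=i, d+9=m, i+10=s, o+11=z.

yimsz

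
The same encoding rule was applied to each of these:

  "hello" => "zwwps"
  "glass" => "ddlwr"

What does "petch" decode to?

write

The word is reversed, then every letter is shifted forward by 11.
Decoding petch: shift back: p−11=e, e−11=t, t−11=i, c−11=r, h−11=w → etirw; then reverse → write.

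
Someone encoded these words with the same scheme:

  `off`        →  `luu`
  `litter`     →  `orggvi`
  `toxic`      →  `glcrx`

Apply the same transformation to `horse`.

slihv

Each pair mirrors across the alphabet (o↔l, f↔u, f↔u): positions sum to 25. Each letter is replaced by its mirror in the alphabet: a↔z, b↔y, c↔x, and so on (the Atbash cipher).
Applying it to horse: h↔s, o↔l, r↔i, s↔h, e↔v.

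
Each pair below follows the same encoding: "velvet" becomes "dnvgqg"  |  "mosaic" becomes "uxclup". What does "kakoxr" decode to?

In velvet: v→d is +8, e→n is +9, l→v is +10, v→g is +11 — the shift increases by 1 each position. Letter i (0-indexed) is shifted by i+8, so successive shifts are 8, 9, 10, ….
Undoing it on kakoxr: k−8=c, a−9=r, k−10=a, o−11=d, x−12=l, r−13=e.

cradle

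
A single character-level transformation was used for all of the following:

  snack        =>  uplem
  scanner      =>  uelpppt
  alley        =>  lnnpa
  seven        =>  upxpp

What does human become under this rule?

The shift depends on letter class: consonant s→u is +2, but vowel a→l is +11. The rule splits by letter class: vowels +11, consonants +2.
For human: h(cons)+2=j, u(vowel)+11=f, m(cons)+2=o, a(vowel)+11=l, n(cons)+2=p.

jfolp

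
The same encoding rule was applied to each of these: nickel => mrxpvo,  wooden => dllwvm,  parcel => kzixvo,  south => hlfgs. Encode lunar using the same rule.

n(13)→m(12) and i(8)→r(17) fit y≡25x+25 (mod 26); the inverse of 25 mod 26 is 25. Each letter's alphabet position (a=0..z=25) is mapped through 25·x+25 mod 26 — an affine cipher.
On lunar: l(11)→25·11+25≡14=o; u(20)→25·20+25≡5=f; n(13)→25·13+25≡12=m; a(0)→25·0+25≡25=z; r(17)→25·17+25≡8=i (all mod 26).

ofmzi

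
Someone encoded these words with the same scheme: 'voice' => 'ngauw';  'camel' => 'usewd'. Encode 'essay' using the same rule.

wkksq

This is a Caesar cipher with shift 18.
Applying it to essay: e+18=w, s+18=k, s+18=k, a+18=s, y+18=q.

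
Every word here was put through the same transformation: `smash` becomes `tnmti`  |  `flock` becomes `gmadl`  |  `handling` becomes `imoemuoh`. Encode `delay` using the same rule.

The shift depends on letter class: consonant s→t is +1, but vowel a→m is +12. The rule splits by letter class: vowels +12, consonants +1.
For delay: d(cons)+1=e, e(vowel)+12=q, l(cons)+1=m, a(vowel)+12=m, y(cons)+1=z.

eqmmz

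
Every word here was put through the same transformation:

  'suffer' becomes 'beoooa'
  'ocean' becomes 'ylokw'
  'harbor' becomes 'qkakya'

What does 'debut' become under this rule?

The shift depends on letter class: consonant s→b is +9, but vowel u→e is +10. The rule splits by letter class: vowels +10, consonants +9.
For debut: d(cons)+9=m, e(vowel)+10=o, b(cons)+9=k, u(vowel)+10=e, t(cons)+9=c.

mokec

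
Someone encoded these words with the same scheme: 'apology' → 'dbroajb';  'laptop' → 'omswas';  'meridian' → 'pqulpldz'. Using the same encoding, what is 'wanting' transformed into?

The shifts repeat in a cycle of length 3: positions 0,1,… shift by +3, +12, +3, then the pattern repeats.
On wanting: w+3=z, a+12=m, n+3=q, t+3=w, i+12=u, n+3=q, g+3=j.

zmqwuqj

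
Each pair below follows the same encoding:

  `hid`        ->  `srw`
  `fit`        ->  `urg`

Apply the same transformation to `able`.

zyov

Each letter is replaced by its mirror in the alphabet: a↔z, b↔y, c↔x, and so on (the Atbash cipher).
On able: a↔z, b↔y, l↔o, e↔v.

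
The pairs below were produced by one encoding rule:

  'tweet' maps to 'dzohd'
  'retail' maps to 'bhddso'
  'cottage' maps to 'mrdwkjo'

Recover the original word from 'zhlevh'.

Shifts by position in tweet: pos 0: t→d (+10), pos 1: w→z (+3), pos 2: e→o (+10), pos 3: e→h (+3) — repeating every 2. It's a Vigenère-style cipher with numeric key [10,3]: position i shifts by key[i mod 2].
Decoding zhlevh: z−10=p, h−3=e, l−10=b, e−3=b, v−10=l, h−3=e.

pebble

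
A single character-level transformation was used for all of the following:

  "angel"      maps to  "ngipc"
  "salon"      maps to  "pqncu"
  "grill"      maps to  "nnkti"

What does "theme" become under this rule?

The output letters match the input read backwards, each shifted +2: angel reversed is legna. Two steps: reverse the string, then apply a Caesar shift of +2.
For theme: reverse → emeht; then shift: e+2=g, m+2=o, e+2=g, h+2=j, t+2=v.

gogjv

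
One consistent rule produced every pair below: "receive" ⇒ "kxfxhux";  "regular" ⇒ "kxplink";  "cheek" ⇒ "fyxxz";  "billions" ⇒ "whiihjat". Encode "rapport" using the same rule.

knssjkc

r(17)→k(10) and e(4)→x(23) fit y≡9x+13 (mod 26); the inverse of 9 mod 26 is 3. Treating letters as 0–25, the rule is x ↦ 9x + 13 (mod 26).
For rapport: r(17)→9·17+13≡10=k; a(0)→9·0+13≡13=n; p(15)→9·15+13≡18=s; p(15)→9·15+13≡18=s; o(14)→9·14+13≡9=j; r(17)→9·17+13≡10=k; t(19)→9·19+13≡2=c (all mod 26).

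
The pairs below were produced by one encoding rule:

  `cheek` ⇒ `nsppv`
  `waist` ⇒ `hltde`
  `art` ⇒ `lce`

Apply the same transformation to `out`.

Every letter moves 11 places later in the alphabet, wrapping around z→a.
For out: o+11=z, u+11=f, t+11=e.

zfe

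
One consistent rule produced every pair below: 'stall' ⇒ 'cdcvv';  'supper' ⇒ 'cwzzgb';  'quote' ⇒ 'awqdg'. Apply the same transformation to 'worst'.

The rule splits by letter class: vowels +2, consonants +10.
Applying it to worst: w(cons)+10=g, o(vowel)+2=q, r(cons)+10=b, s(cons)+10=c, t(cons)+10=d.

gqbcd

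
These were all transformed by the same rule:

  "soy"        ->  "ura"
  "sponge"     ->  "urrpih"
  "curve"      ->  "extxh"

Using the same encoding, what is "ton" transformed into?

The rule splits by letter class: vowels +3, consonants +2.
On ton: t(cons)+2=v, o(vowel)+3=r, n(cons)+2=p.

vrp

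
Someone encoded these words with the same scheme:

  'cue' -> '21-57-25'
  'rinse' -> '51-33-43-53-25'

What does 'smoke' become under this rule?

53-41-45-37-25

The formula is n = 2×(alphabet index, a=1) + 15.
For smoke: s=19→53, m=13→41, o=15→45, k=11→37, e=5→25.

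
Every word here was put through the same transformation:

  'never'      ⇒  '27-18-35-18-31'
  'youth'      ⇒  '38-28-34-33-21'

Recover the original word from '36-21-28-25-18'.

The number is (letter's place in the alphabet, a=1) + 13.
Decoding 36-21-28-25-18: 36→(36−13)÷1=23=w, 21→(21−13)÷1=8=h, 28→(28−13)÷1=15=o, 25→(25−13)÷1=12=l, 18→(18−13)÷1=5=e.

whole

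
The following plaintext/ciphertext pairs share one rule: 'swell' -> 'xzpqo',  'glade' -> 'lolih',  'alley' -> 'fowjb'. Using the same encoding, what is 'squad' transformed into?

xtffg

Shifts by position in swell: pos 0: s→x (+5), pos 1: w→z (+3), pos 2: e→p (+11), pos 3: l→q (+5), pos 4: l→o (+3) — repeating every 3. The shifts repeat in a cycle of length 3: positions 0,1,… shift by +5, +3, +11, then the pattern repeats.
On squad: s+5=x, q+3=t, u+11=f, a+5=f, d+3=g.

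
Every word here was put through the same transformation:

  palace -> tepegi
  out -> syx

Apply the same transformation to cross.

Every letter moves 4 places later in the alphabet, wrapping around z→a.
On cross: c+4=g, r+4=v, o+4=s, s+4=w, s+4=w.

gvsww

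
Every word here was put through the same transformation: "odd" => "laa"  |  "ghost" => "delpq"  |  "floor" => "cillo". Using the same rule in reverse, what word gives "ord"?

rug

Compare letters: o→l is +23, d→a is +23, d→a is +23 — a constant shift. Each letter is shifted forward by 23 in the alphabet (a Caesar shift of +23).
Undoing it on ord: o−23=r, r−23=u, d−23=g.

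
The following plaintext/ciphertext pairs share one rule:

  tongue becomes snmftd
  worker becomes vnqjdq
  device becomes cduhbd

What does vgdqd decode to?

where

It's a constant shift of +25 (ROT25).
Reversing it on vgdqd: v−25=w, g−25=h, d−25=e, q−25=r, d−25=e.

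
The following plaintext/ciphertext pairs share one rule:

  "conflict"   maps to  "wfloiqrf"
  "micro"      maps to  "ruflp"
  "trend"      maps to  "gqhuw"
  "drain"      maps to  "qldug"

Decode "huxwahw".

The output letters match the input read backwards, each shifted +3: conflict reversed is tcilfnoc. The word is reversed, then every letter is shifted forward by 3.
Undoing it on huxwahw: shift back: h−3=e, u−3=r, x−3=u, w−3=t, a−3=x, h−3=e, w−3=t → erutxet; then reverse → texture.

texture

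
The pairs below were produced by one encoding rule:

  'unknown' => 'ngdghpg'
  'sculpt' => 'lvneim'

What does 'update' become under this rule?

niwtmx

Compare letters: u→n is +19, n→g is +19, k→d is +19 — a constant shift. It's a constant shift of +19 (ROT19).
For update: u+19=n, p+19=i, d+19=w, a+19=t, t+19=m, e+19=x.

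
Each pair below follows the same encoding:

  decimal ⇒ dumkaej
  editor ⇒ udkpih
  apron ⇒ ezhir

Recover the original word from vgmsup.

bucket

d(3)→d(3) and e(4)→u(20) fit y≡17x+4 (mod 26); the inverse of 17 mod 26 is 23. Each letter's alphabet position (a=0..z=25) is mapped through 17·x+4 mod 26 — an affine cipher.
Undoing it on vgmsup: v(21)→23·(21−4)≡1=b; g(6)→23·(6−4)≡20=u; m(12)→23·(12−4)≡2=c; s(18)→23·(18−4)≡10=k; u(20)→23·(20−4)≡4=e; p(15)→23·(15−4)≡19=t (all mod 26).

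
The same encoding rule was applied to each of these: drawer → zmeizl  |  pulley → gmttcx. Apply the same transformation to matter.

zmbbiu

Two steps: reverse the string, then apply a Caesar shift of +8.
On matter: reverse → rettam; then shift: r+8=z, e+8=m, t+8=b, t+8=b, a+8=i, m+8=u.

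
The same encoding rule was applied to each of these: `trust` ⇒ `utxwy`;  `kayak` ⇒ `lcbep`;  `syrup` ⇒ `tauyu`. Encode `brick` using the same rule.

In trust: t→u is +1, r→t is +2, u→x is +3, s→w is +4 — the shift increases by 1 each position. Letter i (0-indexed) is shifted by i+1, so successive shifts are 1, 2, 3, ….
Applying it to brick: b+1=c, r+2=t, i+3=l, c+4=g, k+5=p.

ctlgp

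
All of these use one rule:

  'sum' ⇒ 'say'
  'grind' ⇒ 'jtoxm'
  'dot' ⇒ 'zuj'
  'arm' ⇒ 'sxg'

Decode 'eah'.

buy

The output letters match the input read backwards, each shifted +6: sum reversed is mus. Read the word backwards and shift each letter +6.
Undoing it on eah: shift back: e−6=y, a−6=u, h−6=b → yub; then reverse → buy.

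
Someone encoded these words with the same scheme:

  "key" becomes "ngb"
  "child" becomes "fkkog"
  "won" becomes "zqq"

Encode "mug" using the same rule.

pwj

The shift depends on letter class: consonant k→n is +3, but vowel e→g is +2. Two shifts are in play — +2 for a/e/i/o/u, +3 for every other letter.
On mug: m(cons)+3=p, u(vowel)+2=w, g(cons)+3=j.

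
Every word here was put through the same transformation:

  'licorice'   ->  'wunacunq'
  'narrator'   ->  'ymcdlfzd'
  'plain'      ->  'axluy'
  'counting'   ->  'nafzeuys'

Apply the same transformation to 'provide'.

adzhtpp

Shifts by position in licorice: pos 0: l→w (+11), pos 1: i→u (+12), pos 2: c→n (+11), pos 3: o→a (+12) — repeating every 2. The shifts repeat in a cycle of length 2: positions 0,1,… shift by +11, +12, then the pattern repeats.
For provide: p+11=a, r+12=d, o+11=z, v+12=h, i+11=t, d+12=p, e+11=p.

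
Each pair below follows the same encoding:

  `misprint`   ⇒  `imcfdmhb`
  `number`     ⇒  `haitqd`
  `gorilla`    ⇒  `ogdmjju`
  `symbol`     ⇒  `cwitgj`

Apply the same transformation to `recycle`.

dqswsjq

m(12)→i(8) and i(8)→m(12) fit y≡25x+20 (mod 26); the inverse of 25 mod 26 is 25. Each letter's alphabet position (a=0..z=25) is mapped through 25·x+20 mod 26 — an affine cipher.
On recycle: r(17)→25·17+20≡3=d; e(4)→25·4+20≡16=q; c(2)→25·2+20≡18=s; y(24)→25·24+20≡22=w; c(2)→25·2+20≡18=s; l(11)→25·11+20≡9=j; e(4)→25·4+20≡16=q (all mod 26).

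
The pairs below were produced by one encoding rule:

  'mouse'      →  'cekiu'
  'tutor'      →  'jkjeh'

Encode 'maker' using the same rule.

cqauh

This is a Caesar cipher with shift 16.
Applying it to maker: m+16=c, a+16=q, k+16=a, e+16=u, r+16=h.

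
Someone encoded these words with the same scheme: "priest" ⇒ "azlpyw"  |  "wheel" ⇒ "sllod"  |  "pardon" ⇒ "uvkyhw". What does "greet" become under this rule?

allyn

The output letters match the input read backwards, each shifted +7: priest reversed is tseirp. Two steps: reverse the string, then apply a Caesar shift of +7.
For greet: reverse → teerg; then shift: t+7=a, e+7=l, e+7=l, r+7=y, g+7=n.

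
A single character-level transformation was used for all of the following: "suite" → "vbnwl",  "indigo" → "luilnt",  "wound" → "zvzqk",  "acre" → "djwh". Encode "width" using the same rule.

zpiwo

Shifts by position in suite: pos 0: s→v (+3), pos 1: u→b (+7), pos 2: i→n (+5), pos 3: t→w (+3), pos 4: e→l (+7) — repeating every 3. A repeating key of period 3 is used — shifts +3, +7, +5 over and over.
Applying it to width: w+3=z, i+7=p, d+5=i, t+3=w, h+7=o.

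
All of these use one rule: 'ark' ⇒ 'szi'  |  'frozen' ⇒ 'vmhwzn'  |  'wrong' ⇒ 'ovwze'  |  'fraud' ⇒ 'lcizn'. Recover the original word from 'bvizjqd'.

vibrant

The output letters match the input read backwards, each shifted +8: ark reversed is kra. Two steps: reverse the string, then apply a Caesar shift of +8.
Reversing it on bvizjqd: shift back: b−8=t, v−8=n, i−8=a, z−8=r, j−8=b, q−8=i, d−8=v → tnarbiv; then reverse → vibrant.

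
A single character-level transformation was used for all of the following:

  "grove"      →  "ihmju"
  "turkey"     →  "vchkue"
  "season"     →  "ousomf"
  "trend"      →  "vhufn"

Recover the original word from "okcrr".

g(6)→i(8) and r(17)→h(7) fit y≡7x+18 (mod 26); the inverse of 7 mod 26 is 15. Treating letters as 0–25, the rule is x ↦ 7x + 18 (mod 26).
Undoing it on okcrr: o(14)→15·(14−18)≡18=s; k(10)→15·(10−18)≡10=k; c(2)→15·(2−18)≡20=u; r(17)→15·(17−18)≡11=l; r(17)→15·(17−18)≡11=l (all mod 26).

skull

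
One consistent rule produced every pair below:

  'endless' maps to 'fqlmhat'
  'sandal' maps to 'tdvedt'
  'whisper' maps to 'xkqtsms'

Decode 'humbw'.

Shifts by position in endless: pos 0: e→f (+1), pos 1: n→q (+3), pos 2: d→l (+8), pos 3: l→m (+1), pos 4: e→h (+3), pos 5: s→a (+8) — repeating every 3. A repeating key of period 3 is used — shifts +1, +3, +8 over and over.
Undoing it on humbw: h−1=g, u−3=r, m−8=e, b−1=a, w−3=t.

great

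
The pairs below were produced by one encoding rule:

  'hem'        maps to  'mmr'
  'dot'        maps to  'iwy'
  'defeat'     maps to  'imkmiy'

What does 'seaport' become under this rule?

The shift depends on letter class: consonant h→m is +5, but vowel e→m is +8. The rule splits by letter class: vowels +8, consonants +5.
Applying it to seaport: s(cons)+5=x, e(vowel)+8=m, a(vowel)+8=i, p(cons)+5=u, o(vowel)+8=w, r(cons)+5=w, t(cons)+5=y.

xmiuwwy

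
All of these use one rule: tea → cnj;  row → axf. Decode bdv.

sum

Compare letters: t→c is +9, e→n is +9, a→j is +9 — a constant shift. Every letter moves 9 places later in the alphabet, wrapping around z→a.
Decoding bdv: b−9=s, d−9=u, v−9=m.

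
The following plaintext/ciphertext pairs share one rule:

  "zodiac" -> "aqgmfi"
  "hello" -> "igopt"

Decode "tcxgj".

The shift increases by 1 at each position, starting from +1: 1, 2, 3, ….
Reversing it on tcxgj: t−1=s, c−2=a, x−3=u, g−4=c, j−5=e.

sauce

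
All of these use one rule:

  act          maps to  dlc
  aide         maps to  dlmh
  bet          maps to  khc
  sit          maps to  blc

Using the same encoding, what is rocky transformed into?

arlth

The shift depends on letter class: consonant c→l is +9, but vowel a→d is +3. Vowels shift forward by 3 and consonants shift forward by 9.
Applying it to rocky: r(cons)+9=a, o(vowel)+3=r, c(cons)+9=l, k(cons)+9=t, y(cons)+9=h.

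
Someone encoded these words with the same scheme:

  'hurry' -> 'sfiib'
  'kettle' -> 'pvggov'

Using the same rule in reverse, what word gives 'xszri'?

chair

Each pair mirrors across the alphabet (h↔s, u↔f, r↔i): positions sum to 25. Letters are reflected about the middle of the alphabet (position → 25−position): Atbash.
Decoding xszri: x↔c, s↔h, z↔a, r↔i, i↔r.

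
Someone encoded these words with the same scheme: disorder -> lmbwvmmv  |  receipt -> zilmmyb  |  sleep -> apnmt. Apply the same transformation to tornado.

Shifts by position in disorder: pos 0: d→l (+8), pos 1: i→m (+4), pos 2: s→b (+9), pos 3: o→w (+8), pos 4: r→v (+4), pos 5: d→m (+9) — repeating every 3. It's a Vigenère-style cipher with numeric key [8,4,9]: position i shifts by key[i mod 3].
Applying it to tornado: t+8=b, o+4=s, r+9=a, n+8=v, a+4=e, d+9=m, o+8=w.

bsavemw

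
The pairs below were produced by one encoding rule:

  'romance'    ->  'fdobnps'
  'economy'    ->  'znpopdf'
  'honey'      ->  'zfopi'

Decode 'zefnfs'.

remedy

The word is reversed, then every letter is shifted forward by 1.
Reversing it on zefnfs: shift back: z−1=y, e−1=d, f−1=e, n−1=m, f−1=e, s−1=r → ydemer; then reverse → remedy.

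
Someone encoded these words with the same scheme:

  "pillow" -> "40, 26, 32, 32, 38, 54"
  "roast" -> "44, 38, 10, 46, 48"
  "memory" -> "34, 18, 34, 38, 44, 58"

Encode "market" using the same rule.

p(#16)→40 and i(#9)→26: differences scale by 2, so n = 2·pos + 8. With a=1..z=26, the number is 2·pos + 8.
On market: m=13→34, a=1→10, r=18→44, k=11→30, e=5→18, t=20→48.

34, 10, 44, 30, 18, 48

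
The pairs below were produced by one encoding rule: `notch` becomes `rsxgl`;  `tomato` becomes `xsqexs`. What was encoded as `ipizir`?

eleven

Compare letters: n→r is +4, o→s is +4, t→x is +4 — a constant shift. This is a Caesar cipher with shift 4.
Reversing it on ipizir: i−4=e, p−4=l, i−4=e, z−4=v, i−4=e, r−4=n.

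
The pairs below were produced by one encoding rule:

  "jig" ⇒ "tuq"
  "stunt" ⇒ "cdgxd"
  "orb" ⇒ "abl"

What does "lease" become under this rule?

The shift depends on letter class: consonant j→t is +10, but vowel i→u is +12. Two shifts are in play — +12 for a/e/i/o/u, +10 for every other letter.
On lease: l(cons)+10=v, e(vowel)+12=q, a(vowel)+12=m, s(cons)+10=c, e(vowel)+12=q.

vqmcq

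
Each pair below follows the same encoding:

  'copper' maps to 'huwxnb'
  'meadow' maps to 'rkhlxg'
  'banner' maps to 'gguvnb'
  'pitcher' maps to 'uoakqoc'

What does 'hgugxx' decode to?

In copper: c→h is +5, o→u is +6, p→w is +7, p→x is +8 — the shift increases by 1 each position. The shift increases by 1 at each position, starting from +5: 5, 6, 7, ….
Reversing it on hgugxx: h−5=c, g−6=a, u−7=n, g−8=y, x−9=o, x−10=n.

canyon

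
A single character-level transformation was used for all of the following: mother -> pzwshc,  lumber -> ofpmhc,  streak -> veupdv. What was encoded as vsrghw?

shovel

Shifts by position in mother: pos 0: m→p (+3), pos 1: o→z (+11), pos 2: t→w (+3), pos 3: h→s (+11) — repeating every 2. A repeating key of period 2 is used — shifts +3, +11 over and over.
Decoding vsrghw: v−3=s, s−11=h, r−3=o, g−11=v, h−3=e, w−11=l.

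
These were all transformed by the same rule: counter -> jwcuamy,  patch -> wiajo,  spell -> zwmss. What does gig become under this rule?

The shift depends on letter class: consonant c→j is +7, but vowel o→w is +8. Vowels shift forward by 8 and consonants shift forward by 7.
Applying it to gig: g(cons)+7=n, i(vowel)+8=q, g(cons)+7=n.

nqn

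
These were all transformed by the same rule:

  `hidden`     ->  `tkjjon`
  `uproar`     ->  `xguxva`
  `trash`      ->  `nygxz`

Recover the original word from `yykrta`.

unless

The output letters match the input read backwards, each shifted +6: hidden reversed is neddih. Two steps: reverse the string, then apply a Caesar shift of +6.
Reversing it on yykrta: shift back: y−6=s, y−6=s, k−6=e, r−6=l, t−6=n, a−6=u → sselnu; then reverse → unless.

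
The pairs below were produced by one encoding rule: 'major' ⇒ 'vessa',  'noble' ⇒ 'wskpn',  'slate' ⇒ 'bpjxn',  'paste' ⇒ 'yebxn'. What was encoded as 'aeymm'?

rapid

Shifts by position in major: pos 0: m→v (+9), pos 1: a→e (+4), pos 2: j→s (+9), pos 3: o→s (+4) — repeating every 2. A repeating key of period 2 is used — shifts +9, +4 over and over.
Reversing it on aeymm: a−9=r, e−4=a, y−9=p, m−4=i, m−9=d.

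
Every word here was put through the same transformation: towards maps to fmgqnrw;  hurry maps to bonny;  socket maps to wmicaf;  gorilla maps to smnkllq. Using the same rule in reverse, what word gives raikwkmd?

decision

t(19)→f(5) and o(14)→m(12) fit y≡9x+16 (mod 26); the inverse of 9 mod 26 is 3. Treating letters as 0–25, the rule is x ↦ 9x + 16 (mod 26).
Decoding raikwkmd: r(17)→3·(17−16)≡3=d; a(0)→3·(0−16)≡4=e; i(8)→3·(8−16)≡2=c; k(10)→3·(10−16)≡8=i; w(22)→3·(22−16)≡18=s; k(10)→3·(10−16)≡8=i; m(12)→3·(12−16)≡14=o; d(3)→3·(3−16)≡13=n (all mod 26).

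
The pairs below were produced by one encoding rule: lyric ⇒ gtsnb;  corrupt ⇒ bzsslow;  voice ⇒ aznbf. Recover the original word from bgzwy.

cloth

Each letter's alphabet position (a=0..z=25) is mapped through 15·x+23 mod 26 — an affine cipher.
Undoing it on bgzwy: b(1)→7·(1−23)≡2=c; g(6)→7·(6−23)≡11=l; z(25)→7·(25−23)≡14=o; w(22)→7·(22−23)≡19=t; y(24)→7·(24−23)≡7=h (all mod 26).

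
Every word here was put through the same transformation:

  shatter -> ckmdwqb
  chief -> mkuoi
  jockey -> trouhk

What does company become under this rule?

mryzdzi

Shifts by position in shatter: pos 0: s→c (+10), pos 1: h→k (+3), pos 2: a→m (+12), pos 3: t→d (+10), pos 4: t→w (+3), pos 5: e→q (+12) — repeating every 3. The shifts repeat in a cycle of length 3: positions 0,1,… shift by +10, +3, +12, then the pattern repeats.
Applying it to company: c+10=m, o+3=r, m+12=y, p+10=z, a+3=d, n+12=z, y+10=i.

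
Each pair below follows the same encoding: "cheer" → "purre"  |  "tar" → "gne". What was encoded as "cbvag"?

Compare letters: c→p is +13, h→u is +13, e→r is +13 — a constant shift. Each letter is shifted forward by 13 in the alphabet (a Caesar shift of +13).
Reversing it on cbvag: c−13=p, b−13=o, v−13=i, a−13=n, g−13=t.

point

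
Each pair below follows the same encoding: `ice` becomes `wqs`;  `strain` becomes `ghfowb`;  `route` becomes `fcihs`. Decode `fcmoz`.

Compare letters: i→w is +14, c→q is +14, e→s is +14 — a constant shift. Each letter is shifted forward by 14 in the alphabet (a Caesar shift of +14).
Reversing it on fcmoz: f−14=r, c−14=o, m−14=y, o−14=a, z−14=l.

royal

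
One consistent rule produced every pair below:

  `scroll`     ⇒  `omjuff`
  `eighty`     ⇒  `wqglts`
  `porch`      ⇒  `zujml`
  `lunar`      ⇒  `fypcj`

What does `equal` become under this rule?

s(18)→o(14) and c(2)→m(12) fit y≡5x+2 (mod 26); the inverse of 5 mod 26 is 21. Treating letters as 0–25, the rule is x ↦ 5x + 2 (mod 26).
Applying it to equal: e(4)→5·4+2≡22=w; q(16)→5·16+2≡4=e; u(20)→5·20+2≡24=y; a(0)→5·0+2≡2=c; l(11)→5·11+2≡5=f (all mod 26).

weycf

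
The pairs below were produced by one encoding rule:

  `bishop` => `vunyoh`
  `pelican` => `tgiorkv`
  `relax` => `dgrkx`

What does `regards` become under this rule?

The output letters match the input read backwards, each shifted +6: bishop reversed is pohsib. Two steps: reverse the string, then apply a Caesar shift of +6.
For regards: reverse → sdrager; then shift: s+6=y, d+6=j, r+6=x, a+6=g, g+6=m, e+6=k, r+6=x.

yjxgmkx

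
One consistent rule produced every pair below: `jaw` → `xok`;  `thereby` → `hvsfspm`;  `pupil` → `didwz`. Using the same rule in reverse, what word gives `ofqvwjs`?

archive

Compare letters: j→x is +14, a→o is +14, w→k is +14 — a constant shift. This is a Caesar cipher with shift 14.
Decoding ofqvwjs: o−14=a, f−14=r, q−14=c, v−14=h, w−14=i, j−14=v, s−14=e.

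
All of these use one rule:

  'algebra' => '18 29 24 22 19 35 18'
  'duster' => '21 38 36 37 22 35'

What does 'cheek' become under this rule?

Each letter is replaced by its alphabet position (a=1..z=26) + 17.
On cheek: c=3→20, h=8→25, e=5→22, e=5→22, k=11→28.

20 25 22 22 28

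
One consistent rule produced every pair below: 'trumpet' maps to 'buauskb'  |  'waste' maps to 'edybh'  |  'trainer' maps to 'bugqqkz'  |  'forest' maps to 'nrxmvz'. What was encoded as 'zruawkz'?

It's a Vigenère-style cipher with numeric key [8,3,6]: position i shifts by key[i mod 3].
Reversing it on zruawkz: z−8=r, r−3=o, u−6=o, a−8=s, w−3=t, k−6=e, z−8=r.

rooster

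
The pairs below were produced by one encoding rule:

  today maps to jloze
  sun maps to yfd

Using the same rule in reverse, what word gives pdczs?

The output letters match the input read backwards, each shifted +11: today reversed is yadot. Two steps: reverse the string, then apply a Caesar shift of +11.
Decoding pdczs: shift back: p−11=e, d−11=s, c−11=r, z−11=o, s−11=h → esroh; then reverse → horse.

horse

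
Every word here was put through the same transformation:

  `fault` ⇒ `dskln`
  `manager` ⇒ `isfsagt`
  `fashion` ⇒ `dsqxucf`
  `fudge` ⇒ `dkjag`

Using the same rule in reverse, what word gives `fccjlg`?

f(5)→d(3) and a(0)→s(18) fit y≡23x+18 (mod 26); the inverse of 23 mod 26 is 17. Treating letters as 0–25, the rule is x ↦ 23x + 18 (mod 26).
Decoding fccjlg: f(5)→17·(5−18)≡13=n; c(2)→17·(2−18)≡14=o; c(2)→17·(2−18)≡14=o; j(9)→17·(9−18)≡3=d; l(11)→17·(11−18)≡11=l; g(6)→17·(6−18)≡4=e (all mod 26).

noodle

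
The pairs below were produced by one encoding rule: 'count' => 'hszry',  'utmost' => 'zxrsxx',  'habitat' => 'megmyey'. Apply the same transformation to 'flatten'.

Shifts by position in count: pos 0: c→h (+5), pos 1: o→s (+4), pos 2: u→z (+5), pos 3: n→r (+4) — repeating every 2. The shifts repeat in a cycle of length 2: positions 0,1,… shift by +5, +4, then the pattern repeats.
For flatten: f+5=k, l+4=p, a+5=f, t+4=x, t+5=y, e+4=i, n+5=s.

kpfxyis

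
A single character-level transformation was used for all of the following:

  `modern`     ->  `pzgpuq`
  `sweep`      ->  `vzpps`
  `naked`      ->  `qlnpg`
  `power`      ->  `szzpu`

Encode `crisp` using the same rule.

futvs

Vowels shift forward by 11 and consonants shift forward by 3.
On crisp: c(cons)+3=f, r(cons)+3=u, i(vowel)+11=t, s(cons)+3=v, p(cons)+3=s.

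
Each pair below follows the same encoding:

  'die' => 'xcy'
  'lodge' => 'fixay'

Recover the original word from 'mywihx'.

Every letter moves 20 places later in the alphabet, wrapping around z→a.
Reversing it on mywihx: m−20=s, y−20=e, w−20=c, i−20=o, h−20=n, x−20=d.

second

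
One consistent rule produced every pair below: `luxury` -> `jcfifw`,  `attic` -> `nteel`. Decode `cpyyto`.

The word is reversed, then every letter is shifted forward by 11.
Undoing it on cpyyto: shift back: c−11=r, p−11=e, y−11=n, y−11=n, t−11=i, o−11=d → rennid; then reverse → dinner.

dinner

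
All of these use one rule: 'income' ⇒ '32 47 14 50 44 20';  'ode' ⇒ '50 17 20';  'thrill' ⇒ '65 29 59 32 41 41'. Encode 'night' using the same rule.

47 32 26 29 65

i(#9)→32 and n(#14)→47: differences scale by 3, so n = 3·pos + 5. Each letter becomes 3×(its alphabet position, a=1..z=26) + 5.
Applying it to night: n=14→47, i=9→32, g=7→26, h=8→29, t=20→65.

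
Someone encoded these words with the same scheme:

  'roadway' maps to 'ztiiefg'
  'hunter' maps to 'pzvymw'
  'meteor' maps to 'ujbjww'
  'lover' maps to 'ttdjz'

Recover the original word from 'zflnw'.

radio

Shifts by position in roadway: pos 0: r→z (+8), pos 1: o→t (+5), pos 2: a→i (+8), pos 3: d→i (+5) — repeating every 2. The shifts repeat in a cycle of length 2: positions 0,1,… shift by +8, +5, then the pattern repeats.
Reversing it on zflnw: z−8=r, f−5=a, l−8=d, n−5=i, w−8=o.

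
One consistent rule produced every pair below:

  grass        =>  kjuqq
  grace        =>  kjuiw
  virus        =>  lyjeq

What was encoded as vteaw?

g(6)→k(10) and r(17)→j(9) fit y≡7x+20 (mod 26); the inverse of 7 mod 26 is 15. Treating letters as 0–25, the rule is x ↦ 7x + 20 (mod 26).
Reversing it on vteaw: v(21)→15·(21−20)≡15=p; t(19)→15·(19−20)≡11=l; e(4)→15·(4−20)≡20=u; a(0)→15·(0−20)≡12=m; w(22)→15·(22−20)≡4=e (all mod 26).

plume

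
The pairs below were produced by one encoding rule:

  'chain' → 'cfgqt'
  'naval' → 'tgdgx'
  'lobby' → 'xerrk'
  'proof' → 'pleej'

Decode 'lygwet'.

reason

Treating letters as 0–25, the rule is x ↦ 11x + 6 (mod 26).
Reversing it on lygwet: l(11)→19·(11−6)≡17=r; y(24)→19·(24−6)≡4=e; g(6)→19·(6−6)≡0=a; w(22)→19·(22−6)≡18=s; e(4)→19·(4−6)≡14=o; t(19)→19·(19−6)≡13=n (all mod 26).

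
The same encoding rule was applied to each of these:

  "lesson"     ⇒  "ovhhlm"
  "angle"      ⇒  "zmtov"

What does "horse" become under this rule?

Each letter is replaced by its mirror in the alphabet: a↔z, b↔y, c↔x, and so on (the Atbash cipher).
For horse: h↔s, o↔l, r↔i, s↔h, e↔v.

slihv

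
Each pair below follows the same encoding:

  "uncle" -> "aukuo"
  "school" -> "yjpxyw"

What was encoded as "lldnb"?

fever

In uncle: u→a is +6, n→u is +7, c→k is +8, l→u is +9 — the shift increases by 1 each position. Each letter shifts forward by (position + 6), i.e. 6, 7, 8, … — the shift grows by one for each successive letter.
Reversing it on lldnb: l−6=f, l−7=e, d−8=v, n−9=e, b−10=r.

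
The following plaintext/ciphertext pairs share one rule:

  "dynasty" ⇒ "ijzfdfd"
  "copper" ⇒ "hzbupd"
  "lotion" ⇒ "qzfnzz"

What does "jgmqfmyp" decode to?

evaluate

Shifts by position in dynasty: pos 0: d→i (+5), pos 1: y→j (+11), pos 2: n→z (+12), pos 3: a→f (+5), pos 4: s→d (+11), pos 5: t→f (+12) — repeating every 3. The shifts repeat in a cycle of length 3: positions 0,1,… shift by +5, +11, +12, then the pattern repeats.
Reversing it on jgmqfmyp: j−5=e, g−11=v, m−12=a, q−5=l, f−11=u, m−12=a, y−5=t, p−11=e.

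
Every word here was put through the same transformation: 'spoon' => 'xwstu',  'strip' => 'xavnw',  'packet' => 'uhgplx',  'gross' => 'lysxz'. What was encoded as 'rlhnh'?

media

It's a Vigenère-style cipher with numeric key [5,7,4]: position i shifts by key[i mod 3].
Reversing it on rlhnh: r−5=m, l−7=e, h−4=d, n−5=i, h−7=a.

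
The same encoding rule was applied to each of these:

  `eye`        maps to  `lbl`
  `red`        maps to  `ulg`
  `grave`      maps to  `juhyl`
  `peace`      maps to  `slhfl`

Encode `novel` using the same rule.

qvylo

The shift depends on letter class: consonant y→b is +3, but vowel e→l is +7. Vowels shift forward by 7 and consonants shift forward by 3.
For novel: n(cons)+3=q, o(vowel)+7=v, v(cons)+3=y, e(vowel)+7=l, l(cons)+3=o.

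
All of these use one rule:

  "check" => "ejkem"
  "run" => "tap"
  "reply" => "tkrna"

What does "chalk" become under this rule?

ejgnm

The shift depends on letter class: consonant c→e is +2, but vowel e→k is +6. The rule splits by letter class: vowels +6, consonants +2.
On chalk: c(cons)+2=e, h(cons)+2=j, a(vowel)+6=g, l(cons)+2=n, k(cons)+2=m.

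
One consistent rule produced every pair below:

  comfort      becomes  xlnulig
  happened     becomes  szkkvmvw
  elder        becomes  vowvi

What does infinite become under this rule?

Each pair mirrors across the alphabet (c↔x, o↔l, m↔n): positions sum to 25. This is the alphabet-reversal cipher (Atbash): a becomes z, b becomes y, etc.
Applying it to infinite: i↔r, n↔m, f↔u, i↔r, n↔m, i↔r, t↔g, e↔v.

rmurmrgv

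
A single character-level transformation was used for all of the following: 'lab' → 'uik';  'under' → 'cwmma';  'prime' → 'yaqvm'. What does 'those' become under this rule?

Vowels shift forward by 8 and consonants shift forward by 9.
For those: t(cons)+9=c, h(cons)+9=q, o(vowel)+8=w, s(cons)+9=b, e(vowel)+8=m.

cqwbm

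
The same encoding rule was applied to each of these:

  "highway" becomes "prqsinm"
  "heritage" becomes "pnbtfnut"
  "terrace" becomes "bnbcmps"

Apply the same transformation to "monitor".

uxxtfbf

Letter i (0-indexed) is shifted by i+8, so successive shifts are 8, 9, 10, ….
Applying it to monitor: m+8=u, o+9=x, n+10=x, i+11=t, t+12=f, o+13=b, r+14=f.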